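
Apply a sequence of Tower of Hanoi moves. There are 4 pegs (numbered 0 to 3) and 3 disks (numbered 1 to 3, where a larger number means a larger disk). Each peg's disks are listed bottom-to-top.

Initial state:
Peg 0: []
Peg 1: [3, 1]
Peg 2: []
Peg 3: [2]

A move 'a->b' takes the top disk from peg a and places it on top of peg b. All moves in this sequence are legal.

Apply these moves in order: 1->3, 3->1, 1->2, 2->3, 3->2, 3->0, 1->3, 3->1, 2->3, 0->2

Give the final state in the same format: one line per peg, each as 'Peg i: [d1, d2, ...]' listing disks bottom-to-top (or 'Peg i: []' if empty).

After move 1 (1->3):
Peg 0: []
Peg 1: [3]
Peg 2: []
Peg 3: [2, 1]

After move 2 (3->1):
Peg 0: []
Peg 1: [3, 1]
Peg 2: []
Peg 3: [2]

After move 3 (1->2):
Peg 0: []
Peg 1: [3]
Peg 2: [1]
Peg 3: [2]

After move 4 (2->3):
Peg 0: []
Peg 1: [3]
Peg 2: []
Peg 3: [2, 1]

After move 5 (3->2):
Peg 0: []
Peg 1: [3]
Peg 2: [1]
Peg 3: [2]

After move 6 (3->0):
Peg 0: [2]
Peg 1: [3]
Peg 2: [1]
Peg 3: []

After move 7 (1->3):
Peg 0: [2]
Peg 1: []
Peg 2: [1]
Peg 3: [3]

After move 8 (3->1):
Peg 0: [2]
Peg 1: [3]
Peg 2: [1]
Peg 3: []

After move 9 (2->3):
Peg 0: [2]
Peg 1: [3]
Peg 2: []
Peg 3: [1]

After move 10 (0->2):
Peg 0: []
Peg 1: [3]
Peg 2: [2]
Peg 3: [1]

Answer: Peg 0: []
Peg 1: [3]
Peg 2: [2]
Peg 3: [1]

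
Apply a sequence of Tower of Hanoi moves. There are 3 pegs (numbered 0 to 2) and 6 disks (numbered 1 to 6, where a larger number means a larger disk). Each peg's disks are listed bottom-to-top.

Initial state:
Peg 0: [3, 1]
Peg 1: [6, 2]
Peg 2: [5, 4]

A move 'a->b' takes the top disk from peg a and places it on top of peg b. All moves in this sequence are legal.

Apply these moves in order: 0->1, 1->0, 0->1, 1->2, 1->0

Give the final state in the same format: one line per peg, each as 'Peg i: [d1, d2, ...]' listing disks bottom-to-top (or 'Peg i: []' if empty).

Answer: Peg 0: [3, 2]
Peg 1: [6]
Peg 2: [5, 4, 1]

Derivation:
After move 1 (0->1):
Peg 0: [3]
Peg 1: [6, 2, 1]
Peg 2: [5, 4]

After move 2 (1->0):
Peg 0: [3, 1]
Peg 1: [6, 2]
Peg 2: [5, 4]

After move 3 (0->1):
Peg 0: [3]
Peg 1: [6, 2, 1]
Peg 2: [5, 4]

After move 4 (1->2):
Peg 0: [3]
Peg 1: [6, 2]
Peg 2: [5, 4, 1]

After move 5 (1->0):
Peg 0: [3, 2]
Peg 1: [6]
Peg 2: [5, 4, 1]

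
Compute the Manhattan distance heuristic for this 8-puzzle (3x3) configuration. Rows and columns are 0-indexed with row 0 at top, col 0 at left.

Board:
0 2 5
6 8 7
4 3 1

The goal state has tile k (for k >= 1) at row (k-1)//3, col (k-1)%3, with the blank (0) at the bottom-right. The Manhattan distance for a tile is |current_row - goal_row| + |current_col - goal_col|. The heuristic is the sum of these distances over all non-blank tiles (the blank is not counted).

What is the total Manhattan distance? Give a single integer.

Tile 2: at (0,1), goal (0,1), distance |0-0|+|1-1| = 0
Tile 5: at (0,2), goal (1,1), distance |0-1|+|2-1| = 2
Tile 6: at (1,0), goal (1,2), distance |1-1|+|0-2| = 2
Tile 8: at (1,1), goal (2,1), distance |1-2|+|1-1| = 1
Tile 7: at (1,2), goal (2,0), distance |1-2|+|2-0| = 3
Tile 4: at (2,0), goal (1,0), distance |2-1|+|0-0| = 1
Tile 3: at (2,1), goal (0,2), distance |2-0|+|1-2| = 3
Tile 1: at (2,2), goal (0,0), distance |2-0|+|2-0| = 4
Sum: 0 + 2 + 2 + 1 + 3 + 1 + 3 + 4 = 16

Answer: 16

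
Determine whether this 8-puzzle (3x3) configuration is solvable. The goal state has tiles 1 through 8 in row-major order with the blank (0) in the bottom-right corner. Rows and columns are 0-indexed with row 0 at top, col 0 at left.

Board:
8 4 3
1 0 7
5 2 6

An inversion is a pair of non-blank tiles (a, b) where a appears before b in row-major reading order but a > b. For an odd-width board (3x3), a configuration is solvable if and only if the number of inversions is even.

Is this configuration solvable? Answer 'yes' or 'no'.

Inversions (pairs i<j in row-major order where tile[i] > tile[j] > 0): 16
16 is even, so the puzzle is solvable.

Answer: yes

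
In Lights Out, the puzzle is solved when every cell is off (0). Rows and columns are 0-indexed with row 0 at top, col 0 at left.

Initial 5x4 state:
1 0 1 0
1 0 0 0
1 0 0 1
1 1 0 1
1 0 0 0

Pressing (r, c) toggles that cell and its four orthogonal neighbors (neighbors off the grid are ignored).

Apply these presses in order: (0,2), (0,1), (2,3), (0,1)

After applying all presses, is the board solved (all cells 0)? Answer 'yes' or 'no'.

After press 1 at (0,2):
1 1 0 1
1 0 1 0
1 0 0 1
1 1 0 1
1 0 0 0

After press 2 at (0,1):
0 0 1 1
1 1 1 0
1 0 0 1
1 1 0 1
1 0 0 0

After press 3 at (2,3):
0 0 1 1
1 1 1 1
1 0 1 0
1 1 0 0
1 0 0 0

After press 4 at (0,1):
1 1 0 1
1 0 1 1
1 0 1 0
1 1 0 0
1 0 0 0

Lights still on: 11

Answer: no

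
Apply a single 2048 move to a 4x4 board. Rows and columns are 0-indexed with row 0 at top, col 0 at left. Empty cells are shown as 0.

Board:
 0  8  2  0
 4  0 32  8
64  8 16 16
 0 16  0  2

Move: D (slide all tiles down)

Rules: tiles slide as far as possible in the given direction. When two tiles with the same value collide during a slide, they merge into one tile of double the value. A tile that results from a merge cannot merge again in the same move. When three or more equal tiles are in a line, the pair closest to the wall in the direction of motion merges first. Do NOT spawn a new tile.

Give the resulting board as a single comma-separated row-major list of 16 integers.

Slide down:
col 0: [0, 4, 64, 0] -> [0, 0, 4, 64]
col 1: [8, 0, 8, 16] -> [0, 0, 16, 16]
col 2: [2, 32, 16, 0] -> [0, 2, 32, 16]
col 3: [0, 8, 16, 2] -> [0, 8, 16, 2]

Answer: 0, 0, 0, 0, 0, 0, 2, 8, 4, 16, 32, 16, 64, 16, 16, 2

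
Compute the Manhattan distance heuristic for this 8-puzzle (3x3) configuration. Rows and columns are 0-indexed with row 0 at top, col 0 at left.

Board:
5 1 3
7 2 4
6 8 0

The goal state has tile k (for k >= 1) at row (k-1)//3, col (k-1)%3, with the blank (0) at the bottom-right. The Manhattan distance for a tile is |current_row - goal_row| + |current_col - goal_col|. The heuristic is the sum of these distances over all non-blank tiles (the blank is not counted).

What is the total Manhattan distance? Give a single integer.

Answer: 10

Derivation:
Tile 5: (0,0)->(1,1) = 2
Tile 1: (0,1)->(0,0) = 1
Tile 3: (0,2)->(0,2) = 0
Tile 7: (1,0)->(2,0) = 1
Tile 2: (1,1)->(0,1) = 1
Tile 4: (1,2)->(1,0) = 2
Tile 6: (2,0)->(1,2) = 3
Tile 8: (2,1)->(2,1) = 0
Sum: 2 + 1 + 0 + 1 + 1 + 2 + 3 + 0 = 10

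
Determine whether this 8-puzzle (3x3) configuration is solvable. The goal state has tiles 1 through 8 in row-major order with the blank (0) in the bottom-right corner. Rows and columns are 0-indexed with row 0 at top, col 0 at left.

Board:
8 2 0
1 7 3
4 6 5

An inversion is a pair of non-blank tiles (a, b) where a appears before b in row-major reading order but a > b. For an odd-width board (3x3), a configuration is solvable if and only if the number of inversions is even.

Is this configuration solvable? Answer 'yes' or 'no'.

Inversions (pairs i<j in row-major order where tile[i] > tile[j] > 0): 13
13 is odd, so the puzzle is not solvable.

Answer: no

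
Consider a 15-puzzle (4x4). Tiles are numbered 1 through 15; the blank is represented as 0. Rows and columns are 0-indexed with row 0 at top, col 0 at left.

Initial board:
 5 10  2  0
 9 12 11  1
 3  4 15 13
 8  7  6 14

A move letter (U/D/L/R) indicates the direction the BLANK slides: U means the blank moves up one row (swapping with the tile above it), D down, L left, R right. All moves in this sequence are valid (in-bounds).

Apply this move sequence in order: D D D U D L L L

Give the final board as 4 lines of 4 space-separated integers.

Answer:  5 10  2  1
 9 12 11 13
 3  4 15 14
 0  8  7  6

Derivation:
After move 1 (D):
 5 10  2  1
 9 12 11  0
 3  4 15 13
 8  7  6 14

After move 2 (D):
 5 10  2  1
 9 12 11 13
 3  4 15  0
 8  7  6 14

After move 3 (D):
 5 10  2  1
 9 12 11 13
 3  4 15 14
 8  7  6  0

After move 4 (U):
 5 10  2  1
 9 12 11 13
 3  4 15  0
 8  7  6 14

After move 5 (D):
 5 10  2  1
 9 12 11 13
 3  4 15 14
 8  7  6  0

After move 6 (L):
 5 10  2  1
 9 12 11 13
 3  4 15 14
 8  7  0  6

After move 7 (L):
 5 10  2  1
 9 12 11 13
 3  4 15 14
 8  0  7  6

After move 8 (L):
 5 10  2  1
 9 12 11 13
 3  4 15 14
 0  8  7  6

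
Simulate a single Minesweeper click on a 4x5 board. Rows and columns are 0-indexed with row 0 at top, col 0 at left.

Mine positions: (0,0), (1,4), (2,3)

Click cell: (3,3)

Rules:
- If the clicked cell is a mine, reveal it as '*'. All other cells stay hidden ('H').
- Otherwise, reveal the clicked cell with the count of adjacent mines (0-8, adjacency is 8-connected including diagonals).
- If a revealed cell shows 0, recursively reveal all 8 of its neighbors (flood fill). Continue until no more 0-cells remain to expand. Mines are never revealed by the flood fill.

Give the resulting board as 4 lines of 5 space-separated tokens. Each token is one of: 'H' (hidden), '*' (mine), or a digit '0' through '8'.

H H H H H
H H H H H
H H H H H
H H H 1 H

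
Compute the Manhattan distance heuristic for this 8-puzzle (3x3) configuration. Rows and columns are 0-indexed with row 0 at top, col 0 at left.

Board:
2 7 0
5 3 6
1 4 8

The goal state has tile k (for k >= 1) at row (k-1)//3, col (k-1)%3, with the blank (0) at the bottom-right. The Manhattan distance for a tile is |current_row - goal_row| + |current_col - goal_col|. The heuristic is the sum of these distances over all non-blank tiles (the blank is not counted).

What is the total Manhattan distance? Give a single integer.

Answer: 12

Derivation:
Tile 2: (0,0)->(0,1) = 1
Tile 7: (0,1)->(2,0) = 3
Tile 5: (1,0)->(1,1) = 1
Tile 3: (1,1)->(0,2) = 2
Tile 6: (1,2)->(1,2) = 0
Tile 1: (2,0)->(0,0) = 2
Tile 4: (2,1)->(1,0) = 2
Tile 8: (2,2)->(2,1) = 1
Sum: 1 + 3 + 1 + 2 + 0 + 2 + 2 + 1 = 12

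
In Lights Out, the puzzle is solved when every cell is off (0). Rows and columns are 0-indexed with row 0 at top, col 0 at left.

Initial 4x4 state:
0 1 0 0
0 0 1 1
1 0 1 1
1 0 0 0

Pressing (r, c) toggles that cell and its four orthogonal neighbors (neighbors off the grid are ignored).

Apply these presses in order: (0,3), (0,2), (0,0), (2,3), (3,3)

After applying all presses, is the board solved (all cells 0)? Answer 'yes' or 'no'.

After press 1 at (0,3):
0 1 1 1
0 0 1 0
1 0 1 1
1 0 0 0

After press 2 at (0,2):
0 0 0 0
0 0 0 0
1 0 1 1
1 0 0 0

After press 3 at (0,0):
1 1 0 0
1 0 0 0
1 0 1 1
1 0 0 0

After press 4 at (2,3):
1 1 0 0
1 0 0 1
1 0 0 0
1 0 0 1

After press 5 at (3,3):
1 1 0 0
1 0 0 1
1 0 0 1
1 0 1 0

Lights still on: 8

Answer: no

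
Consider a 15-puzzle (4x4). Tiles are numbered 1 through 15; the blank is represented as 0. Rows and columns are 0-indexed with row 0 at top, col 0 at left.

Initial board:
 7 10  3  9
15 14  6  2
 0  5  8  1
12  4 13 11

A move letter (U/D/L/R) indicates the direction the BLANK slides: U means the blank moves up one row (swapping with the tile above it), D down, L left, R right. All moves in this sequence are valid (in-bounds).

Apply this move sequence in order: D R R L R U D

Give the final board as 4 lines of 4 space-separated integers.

Answer:  7 10  3  9
15 14  6  2
12  5  8  1
 4 13  0 11

Derivation:
After move 1 (D):
 7 10  3  9
15 14  6  2
12  5  8  1
 0  4 13 11

After move 2 (R):
 7 10  3  9
15 14  6  2
12  5  8  1
 4  0 13 11

After move 3 (R):
 7 10  3  9
15 14  6  2
12  5  8  1
 4 13  0 11

After move 4 (L):
 7 10  3  9
15 14  6  2
12  5  8  1
 4  0 13 11

After move 5 (R):
 7 10  3  9
15 14  6  2
12  5  8  1
 4 13  0 11

After move 6 (U):
 7 10  3  9
15 14  6  2
12  5  0  1
 4 13  8 11

After move 7 (D):
 7 10  3  9
15 14  6  2
12  5  8  1
 4 13  0 11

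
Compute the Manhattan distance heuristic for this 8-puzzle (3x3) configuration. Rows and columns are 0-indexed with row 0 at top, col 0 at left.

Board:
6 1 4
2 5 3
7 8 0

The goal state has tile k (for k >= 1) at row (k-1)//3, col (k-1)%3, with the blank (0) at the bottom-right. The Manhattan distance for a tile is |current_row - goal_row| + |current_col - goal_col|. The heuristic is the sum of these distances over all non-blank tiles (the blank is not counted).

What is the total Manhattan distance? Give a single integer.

Answer: 10

Derivation:
Tile 6: at (0,0), goal (1,2), distance |0-1|+|0-2| = 3
Tile 1: at (0,1), goal (0,0), distance |0-0|+|1-0| = 1
Tile 4: at (0,2), goal (1,0), distance |0-1|+|2-0| = 3
Tile 2: at (1,0), goal (0,1), distance |1-0|+|0-1| = 2
Tile 5: at (1,1), goal (1,1), distance |1-1|+|1-1| = 0
Tile 3: at (1,2), goal (0,2), distance |1-0|+|2-2| = 1
Tile 7: at (2,0), goal (2,0), distance |2-2|+|0-0| = 0
Tile 8: at (2,1), goal (2,1), distance |2-2|+|1-1| = 0
Sum: 3 + 1 + 3 + 2 + 0 + 1 + 0 + 0 = 10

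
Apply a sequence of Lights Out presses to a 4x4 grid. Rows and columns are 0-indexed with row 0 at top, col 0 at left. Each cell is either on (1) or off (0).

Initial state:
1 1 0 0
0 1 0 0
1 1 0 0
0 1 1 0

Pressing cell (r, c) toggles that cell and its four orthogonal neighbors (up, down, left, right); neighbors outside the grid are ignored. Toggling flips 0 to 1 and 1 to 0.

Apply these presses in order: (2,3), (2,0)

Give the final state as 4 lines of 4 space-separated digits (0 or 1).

Answer: 1 1 0 0
1 1 0 1
0 0 1 1
1 1 1 1

Derivation:
After press 1 at (2,3):
1 1 0 0
0 1 0 1
1 1 1 1
0 1 1 1

After press 2 at (2,0):
1 1 0 0
1 1 0 1
0 0 1 1
1 1 1 1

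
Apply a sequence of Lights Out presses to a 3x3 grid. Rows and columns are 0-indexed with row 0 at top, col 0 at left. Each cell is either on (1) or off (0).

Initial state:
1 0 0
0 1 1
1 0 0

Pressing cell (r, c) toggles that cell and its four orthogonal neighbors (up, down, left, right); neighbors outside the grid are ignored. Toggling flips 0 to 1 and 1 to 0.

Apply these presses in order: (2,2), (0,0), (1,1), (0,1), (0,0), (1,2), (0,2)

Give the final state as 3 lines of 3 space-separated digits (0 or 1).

After press 1 at (2,2):
1 0 0
0 1 0
1 1 1

After press 2 at (0,0):
0 1 0
1 1 0
1 1 1

After press 3 at (1,1):
0 0 0
0 0 1
1 0 1

After press 4 at (0,1):
1 1 1
0 1 1
1 0 1

After press 5 at (0,0):
0 0 1
1 1 1
1 0 1

After press 6 at (1,2):
0 0 0
1 0 0
1 0 0

After press 7 at (0,2):
0 1 1
1 0 1
1 0 0

Answer: 0 1 1
1 0 1
1 0 0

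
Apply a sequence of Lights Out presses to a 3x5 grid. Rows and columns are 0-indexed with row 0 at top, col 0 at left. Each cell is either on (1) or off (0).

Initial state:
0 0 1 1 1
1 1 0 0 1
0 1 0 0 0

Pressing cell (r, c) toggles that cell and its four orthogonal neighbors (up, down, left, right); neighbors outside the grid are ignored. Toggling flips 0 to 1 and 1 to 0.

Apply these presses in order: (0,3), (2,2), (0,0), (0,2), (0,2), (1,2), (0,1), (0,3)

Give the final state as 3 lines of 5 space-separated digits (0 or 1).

After press 1 at (0,3):
0 0 0 0 0
1 1 0 1 1
0 1 0 0 0

After press 2 at (2,2):
0 0 0 0 0
1 1 1 1 1
0 0 1 1 0

After press 3 at (0,0):
1 1 0 0 0
0 1 1 1 1
0 0 1 1 0

After press 4 at (0,2):
1 0 1 1 0
0 1 0 1 1
0 0 1 1 0

After press 5 at (0,2):
1 1 0 0 0
0 1 1 1 1
0 0 1 1 0

After press 6 at (1,2):
1 1 1 0 0
0 0 0 0 1
0 0 0 1 0

After press 7 at (0,1):
0 0 0 0 0
0 1 0 0 1
0 0 0 1 0

After press 8 at (0,3):
0 0 1 1 1
0 1 0 1 1
0 0 0 1 0

Answer: 0 0 1 1 1
0 1 0 1 1
0 0 0 1 0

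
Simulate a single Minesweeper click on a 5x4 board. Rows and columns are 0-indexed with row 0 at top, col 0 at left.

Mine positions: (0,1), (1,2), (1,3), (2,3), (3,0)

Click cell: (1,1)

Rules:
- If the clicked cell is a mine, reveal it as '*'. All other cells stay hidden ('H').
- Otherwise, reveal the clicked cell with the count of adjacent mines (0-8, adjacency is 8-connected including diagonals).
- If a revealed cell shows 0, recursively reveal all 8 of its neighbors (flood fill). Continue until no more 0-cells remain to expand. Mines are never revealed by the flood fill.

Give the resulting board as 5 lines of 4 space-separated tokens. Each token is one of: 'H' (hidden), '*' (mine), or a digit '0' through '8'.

H H H H
H 2 H H
H H H H
H H H H
H H H H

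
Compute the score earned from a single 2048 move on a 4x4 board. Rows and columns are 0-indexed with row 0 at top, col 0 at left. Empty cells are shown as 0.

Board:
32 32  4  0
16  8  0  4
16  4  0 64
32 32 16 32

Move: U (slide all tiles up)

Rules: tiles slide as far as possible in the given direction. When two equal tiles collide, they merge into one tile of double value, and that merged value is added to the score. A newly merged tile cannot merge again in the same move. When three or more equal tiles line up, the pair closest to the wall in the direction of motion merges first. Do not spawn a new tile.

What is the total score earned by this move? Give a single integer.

Slide up:
col 0: [32, 16, 16, 32] -> [32, 32, 32, 0]  score +32 (running 32)
col 1: [32, 8, 4, 32] -> [32, 8, 4, 32]  score +0 (running 32)
col 2: [4, 0, 0, 16] -> [4, 16, 0, 0]  score +0 (running 32)
col 3: [0, 4, 64, 32] -> [4, 64, 32, 0]  score +0 (running 32)
Board after move:
32 32  4  4
32  8 16 64
32  4  0 32
 0 32  0  0

Answer: 32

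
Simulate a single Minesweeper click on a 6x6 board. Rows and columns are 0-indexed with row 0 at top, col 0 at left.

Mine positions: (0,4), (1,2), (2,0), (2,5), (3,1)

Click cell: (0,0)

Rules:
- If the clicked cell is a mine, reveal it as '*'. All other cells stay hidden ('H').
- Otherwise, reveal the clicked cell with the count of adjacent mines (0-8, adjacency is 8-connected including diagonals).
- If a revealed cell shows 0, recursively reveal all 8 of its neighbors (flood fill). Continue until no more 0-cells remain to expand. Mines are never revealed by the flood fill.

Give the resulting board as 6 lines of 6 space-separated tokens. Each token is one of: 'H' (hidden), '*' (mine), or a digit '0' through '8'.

0 1 H H H H
1 2 H H H H
H H H H H H
H H H H H H
H H H H H H
H H H H H H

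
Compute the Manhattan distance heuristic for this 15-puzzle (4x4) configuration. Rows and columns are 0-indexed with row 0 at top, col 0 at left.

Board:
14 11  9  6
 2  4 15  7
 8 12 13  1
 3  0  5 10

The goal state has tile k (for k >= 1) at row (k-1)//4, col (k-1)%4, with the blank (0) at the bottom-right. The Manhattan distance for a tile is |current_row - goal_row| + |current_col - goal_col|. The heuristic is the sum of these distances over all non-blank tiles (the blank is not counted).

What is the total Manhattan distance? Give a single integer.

Answer: 48

Derivation:
Tile 14: (0,0)->(3,1) = 4
Tile 11: (0,1)->(2,2) = 3
Tile 9: (0,2)->(2,0) = 4
Tile 6: (0,3)->(1,1) = 3
Tile 2: (1,0)->(0,1) = 2
Tile 4: (1,1)->(0,3) = 3
Tile 15: (1,2)->(3,2) = 2
Tile 7: (1,3)->(1,2) = 1
Tile 8: (2,0)->(1,3) = 4
Tile 12: (2,1)->(2,3) = 2
Tile 13: (2,2)->(3,0) = 3
Tile 1: (2,3)->(0,0) = 5
Tile 3: (3,0)->(0,2) = 5
Tile 5: (3,2)->(1,0) = 4
Tile 10: (3,3)->(2,1) = 3
Sum: 4 + 3 + 4 + 3 + 2 + 3 + 2 + 1 + 4 + 2 + 3 + 5 + 5 + 4 + 3 = 48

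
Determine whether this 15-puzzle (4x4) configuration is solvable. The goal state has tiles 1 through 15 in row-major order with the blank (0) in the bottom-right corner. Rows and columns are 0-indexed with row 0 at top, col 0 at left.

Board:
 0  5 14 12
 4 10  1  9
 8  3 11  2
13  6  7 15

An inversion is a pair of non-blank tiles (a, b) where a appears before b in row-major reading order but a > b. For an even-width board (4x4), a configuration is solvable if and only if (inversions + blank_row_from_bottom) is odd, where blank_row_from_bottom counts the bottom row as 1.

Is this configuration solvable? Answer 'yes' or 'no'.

Answer: yes

Derivation:
Inversions: 51
Blank is in row 0 (0-indexed from top), which is row 4 counting from the bottom (bottom = 1).
51 + 4 = 55, which is odd, so the puzzle is solvable.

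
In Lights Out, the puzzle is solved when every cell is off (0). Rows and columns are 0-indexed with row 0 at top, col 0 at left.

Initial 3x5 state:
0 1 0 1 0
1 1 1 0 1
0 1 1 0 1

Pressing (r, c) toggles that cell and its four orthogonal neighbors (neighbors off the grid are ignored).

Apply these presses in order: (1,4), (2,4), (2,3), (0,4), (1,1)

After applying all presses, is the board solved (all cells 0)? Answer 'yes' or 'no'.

Answer: yes

Derivation:
After press 1 at (1,4):
0 1 0 1 1
1 1 1 1 0
0 1 1 0 0

After press 2 at (2,4):
0 1 0 1 1
1 1 1 1 1
0 1 1 1 1

After press 3 at (2,3):
0 1 0 1 1
1 1 1 0 1
0 1 0 0 0

After press 4 at (0,4):
0 1 0 0 0
1 1 1 0 0
0 1 0 0 0

After press 5 at (1,1):
0 0 0 0 0
0 0 0 0 0
0 0 0 0 0

Lights still on: 0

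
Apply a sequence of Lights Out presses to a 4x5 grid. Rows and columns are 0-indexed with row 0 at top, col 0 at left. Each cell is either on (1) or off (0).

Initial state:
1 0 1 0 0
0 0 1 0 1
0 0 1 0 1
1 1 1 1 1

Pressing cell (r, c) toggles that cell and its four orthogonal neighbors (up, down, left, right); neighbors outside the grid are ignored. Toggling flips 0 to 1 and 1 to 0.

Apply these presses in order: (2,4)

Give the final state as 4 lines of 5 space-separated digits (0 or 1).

After press 1 at (2,4):
1 0 1 0 0
0 0 1 0 0
0 0 1 1 0
1 1 1 1 0

Answer: 1 0 1 0 0
0 0 1 0 0
0 0 1 1 0
1 1 1 1 0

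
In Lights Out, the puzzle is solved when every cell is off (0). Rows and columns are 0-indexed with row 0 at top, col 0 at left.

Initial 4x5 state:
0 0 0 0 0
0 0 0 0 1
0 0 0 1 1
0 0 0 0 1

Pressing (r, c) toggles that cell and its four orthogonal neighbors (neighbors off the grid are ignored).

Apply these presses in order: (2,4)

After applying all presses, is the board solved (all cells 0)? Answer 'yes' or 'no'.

After press 1 at (2,4):
0 0 0 0 0
0 0 0 0 0
0 0 0 0 0
0 0 0 0 0

Lights still on: 0

Answer: yes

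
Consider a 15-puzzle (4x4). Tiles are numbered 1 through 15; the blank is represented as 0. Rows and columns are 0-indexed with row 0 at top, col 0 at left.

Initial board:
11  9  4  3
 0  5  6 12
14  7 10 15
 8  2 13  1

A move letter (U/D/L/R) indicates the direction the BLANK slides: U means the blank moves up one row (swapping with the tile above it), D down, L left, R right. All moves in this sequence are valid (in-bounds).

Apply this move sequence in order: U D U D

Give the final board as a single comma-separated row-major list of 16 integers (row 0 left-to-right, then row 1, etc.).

Answer: 11, 9, 4, 3, 0, 5, 6, 12, 14, 7, 10, 15, 8, 2, 13, 1

Derivation:
After move 1 (U):
 0  9  4  3
11  5  6 12
14  7 10 15
 8  2 13  1

After move 2 (D):
11  9  4  3
 0  5  6 12
14  7 10 15
 8  2 13  1

After move 3 (U):
 0  9  4  3
11  5  6 12
14  7 10 15
 8  2 13  1

After move 4 (D):
11  9  4  3
 0  5  6 12
14  7 10 15
 8  2 13  1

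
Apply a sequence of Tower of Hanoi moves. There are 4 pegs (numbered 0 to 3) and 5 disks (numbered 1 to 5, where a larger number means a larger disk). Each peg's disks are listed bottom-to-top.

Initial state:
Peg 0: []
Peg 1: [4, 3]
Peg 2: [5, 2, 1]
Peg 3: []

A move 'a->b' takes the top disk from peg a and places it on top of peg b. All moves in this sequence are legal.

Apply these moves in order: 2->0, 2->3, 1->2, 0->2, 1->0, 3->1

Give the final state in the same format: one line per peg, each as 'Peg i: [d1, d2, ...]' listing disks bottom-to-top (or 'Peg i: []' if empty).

After move 1 (2->0):
Peg 0: [1]
Peg 1: [4, 3]
Peg 2: [5, 2]
Peg 3: []

After move 2 (2->3):
Peg 0: [1]
Peg 1: [4, 3]
Peg 2: [5]
Peg 3: [2]

After move 3 (1->2):
Peg 0: [1]
Peg 1: [4]
Peg 2: [5, 3]
Peg 3: [2]

After move 4 (0->2):
Peg 0: []
Peg 1: [4]
Peg 2: [5, 3, 1]
Peg 3: [2]

After move 5 (1->0):
Peg 0: [4]
Peg 1: []
Peg 2: [5, 3, 1]
Peg 3: [2]

After move 6 (3->1):
Peg 0: [4]
Peg 1: [2]
Peg 2: [5, 3, 1]
Peg 3: []

Answer: Peg 0: [4]
Peg 1: [2]
Peg 2: [5, 3, 1]
Peg 3: []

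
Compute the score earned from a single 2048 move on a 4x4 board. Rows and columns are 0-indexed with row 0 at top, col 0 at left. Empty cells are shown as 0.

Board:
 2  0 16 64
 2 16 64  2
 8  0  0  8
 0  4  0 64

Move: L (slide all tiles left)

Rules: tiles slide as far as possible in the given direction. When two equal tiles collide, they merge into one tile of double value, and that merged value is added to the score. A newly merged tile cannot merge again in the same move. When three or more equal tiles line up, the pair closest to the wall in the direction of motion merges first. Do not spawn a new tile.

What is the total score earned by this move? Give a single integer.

Slide left:
row 0: [2, 0, 16, 64] -> [2, 16, 64, 0]  score +0 (running 0)
row 1: [2, 16, 64, 2] -> [2, 16, 64, 2]  score +0 (running 0)
row 2: [8, 0, 0, 8] -> [16, 0, 0, 0]  score +16 (running 16)
row 3: [0, 4, 0, 64] -> [4, 64, 0, 0]  score +0 (running 16)
Board after move:
 2 16 64  0
 2 16 64  2
16  0  0  0
 4 64  0  0

Answer: 16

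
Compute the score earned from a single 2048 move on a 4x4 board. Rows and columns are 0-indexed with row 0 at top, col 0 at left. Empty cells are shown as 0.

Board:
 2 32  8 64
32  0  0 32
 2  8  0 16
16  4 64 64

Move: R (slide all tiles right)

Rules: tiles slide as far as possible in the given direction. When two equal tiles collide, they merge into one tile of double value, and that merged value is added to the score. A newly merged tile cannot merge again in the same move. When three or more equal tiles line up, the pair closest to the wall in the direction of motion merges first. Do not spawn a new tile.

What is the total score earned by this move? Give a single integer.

Slide right:
row 0: [2, 32, 8, 64] -> [2, 32, 8, 64]  score +0 (running 0)
row 1: [32, 0, 0, 32] -> [0, 0, 0, 64]  score +64 (running 64)
row 2: [2, 8, 0, 16] -> [0, 2, 8, 16]  score +0 (running 64)
row 3: [16, 4, 64, 64] -> [0, 16, 4, 128]  score +128 (running 192)
Board after move:
  2  32   8  64
  0   0   0  64
  0   2   8  16
  0  16   4 128

Answer: 192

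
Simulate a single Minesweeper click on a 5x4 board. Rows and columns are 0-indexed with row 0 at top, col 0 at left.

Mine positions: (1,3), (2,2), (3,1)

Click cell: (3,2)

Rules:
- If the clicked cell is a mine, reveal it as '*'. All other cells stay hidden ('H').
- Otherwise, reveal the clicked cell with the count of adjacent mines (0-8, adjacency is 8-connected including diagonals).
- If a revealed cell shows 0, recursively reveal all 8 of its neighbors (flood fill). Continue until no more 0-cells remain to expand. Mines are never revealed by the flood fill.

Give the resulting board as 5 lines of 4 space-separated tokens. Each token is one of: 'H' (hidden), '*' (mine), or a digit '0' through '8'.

H H H H
H H H H
H H H H
H H 2 H
H H H H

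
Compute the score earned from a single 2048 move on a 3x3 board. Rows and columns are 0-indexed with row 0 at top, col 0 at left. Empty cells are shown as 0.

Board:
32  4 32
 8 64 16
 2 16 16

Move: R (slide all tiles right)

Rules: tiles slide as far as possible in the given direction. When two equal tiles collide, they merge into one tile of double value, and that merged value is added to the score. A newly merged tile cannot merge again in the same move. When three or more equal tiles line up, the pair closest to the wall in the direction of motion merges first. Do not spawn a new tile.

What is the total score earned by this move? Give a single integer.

Answer: 32

Derivation:
Slide right:
row 0: [32, 4, 32] -> [32, 4, 32]  score +0 (running 0)
row 1: [8, 64, 16] -> [8, 64, 16]  score +0 (running 0)
row 2: [2, 16, 16] -> [0, 2, 32]  score +32 (running 32)
Board after move:
32  4 32
 8 64 16
 0  2 32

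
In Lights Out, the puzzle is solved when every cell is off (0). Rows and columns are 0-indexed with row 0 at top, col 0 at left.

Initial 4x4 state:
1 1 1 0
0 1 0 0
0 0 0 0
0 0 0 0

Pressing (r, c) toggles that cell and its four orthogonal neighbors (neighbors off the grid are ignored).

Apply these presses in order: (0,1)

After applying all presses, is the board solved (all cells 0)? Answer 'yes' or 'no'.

Answer: yes

Derivation:
After press 1 at (0,1):
0 0 0 0
0 0 0 0
0 0 0 0
0 0 0 0

Lights still on: 0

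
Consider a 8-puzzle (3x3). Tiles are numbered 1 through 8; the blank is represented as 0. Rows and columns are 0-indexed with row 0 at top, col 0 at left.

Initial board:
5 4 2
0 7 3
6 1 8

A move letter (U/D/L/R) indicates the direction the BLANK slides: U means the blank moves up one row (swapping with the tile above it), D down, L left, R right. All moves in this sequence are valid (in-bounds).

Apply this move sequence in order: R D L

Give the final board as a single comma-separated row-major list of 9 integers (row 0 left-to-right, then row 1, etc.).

After move 1 (R):
5 4 2
7 0 3
6 1 8

After move 2 (D):
5 4 2
7 1 3
6 0 8

After move 3 (L):
5 4 2
7 1 3
0 6 8

Answer: 5, 4, 2, 7, 1, 3, 0, 6, 8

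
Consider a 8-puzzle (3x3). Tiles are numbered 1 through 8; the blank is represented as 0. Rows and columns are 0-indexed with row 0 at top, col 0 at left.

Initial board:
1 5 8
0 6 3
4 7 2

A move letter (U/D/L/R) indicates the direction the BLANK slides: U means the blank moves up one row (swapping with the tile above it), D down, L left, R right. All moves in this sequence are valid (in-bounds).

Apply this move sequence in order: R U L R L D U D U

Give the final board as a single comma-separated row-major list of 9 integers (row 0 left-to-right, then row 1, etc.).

After move 1 (R):
1 5 8
6 0 3
4 7 2

After move 2 (U):
1 0 8
6 5 3
4 7 2

After move 3 (L):
0 1 8
6 5 3
4 7 2

After move 4 (R):
1 0 8
6 5 3
4 7 2

After move 5 (L):
0 1 8
6 5 3
4 7 2

After move 6 (D):
6 1 8
0 5 3
4 7 2

After move 7 (U):
0 1 8
6 5 3
4 7 2

After move 8 (D):
6 1 8
0 5 3
4 7 2

After move 9 (U):
0 1 8
6 5 3
4 7 2

Answer: 0, 1, 8, 6, 5, 3, 4, 7, 2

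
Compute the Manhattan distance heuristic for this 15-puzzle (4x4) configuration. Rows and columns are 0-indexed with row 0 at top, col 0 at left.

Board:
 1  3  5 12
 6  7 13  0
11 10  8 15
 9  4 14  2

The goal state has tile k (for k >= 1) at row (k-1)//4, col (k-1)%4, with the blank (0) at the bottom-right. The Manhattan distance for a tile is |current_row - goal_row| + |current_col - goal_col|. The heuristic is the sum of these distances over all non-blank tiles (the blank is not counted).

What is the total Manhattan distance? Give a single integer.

Answer: 30

Derivation:
Tile 1: at (0,0), goal (0,0), distance |0-0|+|0-0| = 0
Tile 3: at (0,1), goal (0,2), distance |0-0|+|1-2| = 1
Tile 5: at (0,2), goal (1,0), distance |0-1|+|2-0| = 3
Tile 12: at (0,3), goal (2,3), distance |0-2|+|3-3| = 2
Tile 6: at (1,0), goal (1,1), distance |1-1|+|0-1| = 1
Tile 7: at (1,1), goal (1,2), distance |1-1|+|1-2| = 1
Tile 13: at (1,2), goal (3,0), distance |1-3|+|2-0| = 4
Tile 11: at (2,0), goal (2,2), distance |2-2|+|0-2| = 2
Tile 10: at (2,1), goal (2,1), distance |2-2|+|1-1| = 0
Tile 8: at (2,2), goal (1,3), distance |2-1|+|2-3| = 2
Tile 15: at (2,3), goal (3,2), distance |2-3|+|3-2| = 2
Tile 9: at (3,0), goal (2,0), distance |3-2|+|0-0| = 1
Tile 4: at (3,1), goal (0,3), distance |3-0|+|1-3| = 5
Tile 14: at (3,2), goal (3,1), distance |3-3|+|2-1| = 1
Tile 2: at (3,3), goal (0,1), distance |3-0|+|3-1| = 5
Sum: 0 + 1 + 3 + 2 + 1 + 1 + 4 + 2 + 0 + 2 + 2 + 1 + 5 + 1 + 5 = 30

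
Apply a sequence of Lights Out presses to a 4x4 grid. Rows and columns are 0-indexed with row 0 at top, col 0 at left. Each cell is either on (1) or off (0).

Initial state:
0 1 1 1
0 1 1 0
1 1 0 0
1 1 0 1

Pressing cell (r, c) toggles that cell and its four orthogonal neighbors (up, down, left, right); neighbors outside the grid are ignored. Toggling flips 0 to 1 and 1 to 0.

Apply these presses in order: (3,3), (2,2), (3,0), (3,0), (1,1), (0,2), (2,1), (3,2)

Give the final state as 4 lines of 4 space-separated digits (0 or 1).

Answer: 0 1 0 0
1 1 0 0
0 0 1 0
1 1 1 1

Derivation:
After press 1 at (3,3):
0 1 1 1
0 1 1 0
1 1 0 1
1 1 1 0

After press 2 at (2,2):
0 1 1 1
0 1 0 0
1 0 1 0
1 1 0 0

After press 3 at (3,0):
0 1 1 1
0 1 0 0
0 0 1 0
0 0 0 0

After press 4 at (3,0):
0 1 1 1
0 1 0 0
1 0 1 0
1 1 0 0

After press 5 at (1,1):
0 0 1 1
1 0 1 0
1 1 1 0
1 1 0 0

After press 6 at (0,2):
0 1 0 0
1 0 0 0
1 1 1 0
1 1 0 0

After press 7 at (2,1):
0 1 0 0
1 1 0 0
0 0 0 0
1 0 0 0

After press 8 at (3,2):
0 1 0 0
1 1 0 0
0 0 1 0
1 1 1 1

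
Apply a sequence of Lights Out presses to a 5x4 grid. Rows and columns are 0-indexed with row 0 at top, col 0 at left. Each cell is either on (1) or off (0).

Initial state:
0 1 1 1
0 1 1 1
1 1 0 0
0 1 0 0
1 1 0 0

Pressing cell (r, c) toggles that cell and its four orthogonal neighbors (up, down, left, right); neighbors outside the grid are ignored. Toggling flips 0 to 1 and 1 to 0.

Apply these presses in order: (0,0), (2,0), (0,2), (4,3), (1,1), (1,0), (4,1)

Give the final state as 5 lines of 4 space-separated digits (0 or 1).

Answer: 0 0 0 0
0 1 1 1
1 1 0 0
1 0 0 1
0 0 0 1

Derivation:
After press 1 at (0,0):
1 0 1 1
1 1 1 1
1 1 0 0
0 1 0 0
1 1 0 0

After press 2 at (2,0):
1 0 1 1
0 1 1 1
0 0 0 0
1 1 0 0
1 1 0 0

After press 3 at (0,2):
1 1 0 0
0 1 0 1
0 0 0 0
1 1 0 0
1 1 0 0

After press 4 at (4,3):
1 1 0 0
0 1 0 1
0 0 0 0
1 1 0 1
1 1 1 1

After press 5 at (1,1):
1 0 0 0
1 0 1 1
0 1 0 0
1 1 0 1
1 1 1 1

After press 6 at (1,0):
0 0 0 0
0 1 1 1
1 1 0 0
1 1 0 1
1 1 1 1

After press 7 at (4,1):
0 0 0 0
0 1 1 1
1 1 0 0
1 0 0 1
0 0 0 1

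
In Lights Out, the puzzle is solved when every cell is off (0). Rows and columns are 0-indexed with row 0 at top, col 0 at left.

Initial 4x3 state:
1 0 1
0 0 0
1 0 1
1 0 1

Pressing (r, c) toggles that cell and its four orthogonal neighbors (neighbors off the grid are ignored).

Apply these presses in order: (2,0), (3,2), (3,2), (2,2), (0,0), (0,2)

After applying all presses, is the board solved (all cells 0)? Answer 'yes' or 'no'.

Answer: yes

Derivation:
After press 1 at (2,0):
1 0 1
1 0 0
0 1 1
0 0 1

After press 2 at (3,2):
1 0 1
1 0 0
0 1 0
0 1 0

After press 3 at (3,2):
1 0 1
1 0 0
0 1 1
0 0 1

After press 4 at (2,2):
1 0 1
1 0 1
0 0 0
0 0 0

After press 5 at (0,0):
0 1 1
0 0 1
0 0 0
0 0 0

After press 6 at (0,2):
0 0 0
0 0 0
0 0 0
0 0 0

Lights still on: 0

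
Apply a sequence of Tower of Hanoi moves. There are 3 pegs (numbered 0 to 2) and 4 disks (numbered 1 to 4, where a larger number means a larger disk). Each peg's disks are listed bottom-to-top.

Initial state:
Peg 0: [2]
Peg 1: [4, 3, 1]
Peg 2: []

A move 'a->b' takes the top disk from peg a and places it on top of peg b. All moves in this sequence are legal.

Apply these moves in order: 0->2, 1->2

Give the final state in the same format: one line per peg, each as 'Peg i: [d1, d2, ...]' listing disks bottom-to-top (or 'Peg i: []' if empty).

After move 1 (0->2):
Peg 0: []
Peg 1: [4, 3, 1]
Peg 2: [2]

After move 2 (1->2):
Peg 0: []
Peg 1: [4, 3]
Peg 2: [2, 1]

Answer: Peg 0: []
Peg 1: [4, 3]
Peg 2: [2, 1]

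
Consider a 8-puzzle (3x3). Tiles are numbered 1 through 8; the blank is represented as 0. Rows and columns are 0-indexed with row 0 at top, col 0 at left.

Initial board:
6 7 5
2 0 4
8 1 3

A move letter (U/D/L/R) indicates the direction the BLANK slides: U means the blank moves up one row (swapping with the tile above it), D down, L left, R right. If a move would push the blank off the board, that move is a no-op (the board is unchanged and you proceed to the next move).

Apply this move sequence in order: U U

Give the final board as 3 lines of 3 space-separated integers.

After move 1 (U):
6 0 5
2 7 4
8 1 3

After move 2 (U):
6 0 5
2 7 4
8 1 3

Answer: 6 0 5
2 7 4
8 1 3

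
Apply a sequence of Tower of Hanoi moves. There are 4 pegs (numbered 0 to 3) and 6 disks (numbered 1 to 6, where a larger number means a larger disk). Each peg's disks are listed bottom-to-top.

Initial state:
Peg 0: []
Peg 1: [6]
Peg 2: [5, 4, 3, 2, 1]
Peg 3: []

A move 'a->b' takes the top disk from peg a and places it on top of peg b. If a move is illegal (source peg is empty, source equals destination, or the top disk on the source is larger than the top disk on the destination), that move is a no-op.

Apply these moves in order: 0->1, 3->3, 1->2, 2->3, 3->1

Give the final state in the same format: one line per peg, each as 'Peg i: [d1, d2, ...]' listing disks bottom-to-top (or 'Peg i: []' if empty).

After move 1 (0->1):
Peg 0: []
Peg 1: [6]
Peg 2: [5, 4, 3, 2, 1]
Peg 3: []

After move 2 (3->3):
Peg 0: []
Peg 1: [6]
Peg 2: [5, 4, 3, 2, 1]
Peg 3: []

After move 3 (1->2):
Peg 0: []
Peg 1: [6]
Peg 2: [5, 4, 3, 2, 1]
Peg 3: []

After move 4 (2->3):
Peg 0: []
Peg 1: [6]
Peg 2: [5, 4, 3, 2]
Peg 3: [1]

After move 5 (3->1):
Peg 0: []
Peg 1: [6, 1]
Peg 2: [5, 4, 3, 2]
Peg 3: []

Answer: Peg 0: []
Peg 1: [6, 1]
Peg 2: [5, 4, 3, 2]
Peg 3: []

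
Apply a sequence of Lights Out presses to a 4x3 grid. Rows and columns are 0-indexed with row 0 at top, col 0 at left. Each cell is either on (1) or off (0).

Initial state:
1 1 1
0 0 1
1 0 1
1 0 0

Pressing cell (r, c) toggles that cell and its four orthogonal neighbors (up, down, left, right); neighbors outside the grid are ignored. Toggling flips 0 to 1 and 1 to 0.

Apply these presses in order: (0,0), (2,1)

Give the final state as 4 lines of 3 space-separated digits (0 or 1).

Answer: 0 0 1
1 1 1
0 1 0
1 1 0

Derivation:
After press 1 at (0,0):
0 0 1
1 0 1
1 0 1
1 0 0

After press 2 at (2,1):
0 0 1
1 1 1
0 1 0
1 1 0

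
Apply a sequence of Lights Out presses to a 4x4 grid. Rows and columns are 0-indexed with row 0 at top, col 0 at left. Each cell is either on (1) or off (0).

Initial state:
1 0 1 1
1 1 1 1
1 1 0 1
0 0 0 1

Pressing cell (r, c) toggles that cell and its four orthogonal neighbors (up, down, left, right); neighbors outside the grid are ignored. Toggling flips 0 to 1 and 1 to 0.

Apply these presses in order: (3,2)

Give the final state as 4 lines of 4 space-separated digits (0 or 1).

After press 1 at (3,2):
1 0 1 1
1 1 1 1
1 1 1 1
0 1 1 0

Answer: 1 0 1 1
1 1 1 1
1 1 1 1
0 1 1 0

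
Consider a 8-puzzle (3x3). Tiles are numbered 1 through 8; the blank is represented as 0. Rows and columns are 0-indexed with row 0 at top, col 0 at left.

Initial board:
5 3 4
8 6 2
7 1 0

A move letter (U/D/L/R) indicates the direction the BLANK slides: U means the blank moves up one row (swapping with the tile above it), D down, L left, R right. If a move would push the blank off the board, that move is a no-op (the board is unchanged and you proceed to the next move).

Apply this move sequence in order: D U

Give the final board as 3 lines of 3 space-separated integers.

Answer: 5 3 4
8 6 0
7 1 2

Derivation:
After move 1 (D):
5 3 4
8 6 2
7 1 0

After move 2 (U):
5 3 4
8 6 0
7 1 2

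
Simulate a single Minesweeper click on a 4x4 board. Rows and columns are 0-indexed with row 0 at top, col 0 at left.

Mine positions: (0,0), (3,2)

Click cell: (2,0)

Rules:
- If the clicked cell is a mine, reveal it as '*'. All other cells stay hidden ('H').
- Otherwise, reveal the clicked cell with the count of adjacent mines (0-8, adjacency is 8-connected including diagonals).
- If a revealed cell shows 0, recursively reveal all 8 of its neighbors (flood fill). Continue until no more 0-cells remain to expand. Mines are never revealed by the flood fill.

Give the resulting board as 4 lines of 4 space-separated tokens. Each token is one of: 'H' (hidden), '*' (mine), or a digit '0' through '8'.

H H H H
1 1 H H
0 1 H H
0 1 H H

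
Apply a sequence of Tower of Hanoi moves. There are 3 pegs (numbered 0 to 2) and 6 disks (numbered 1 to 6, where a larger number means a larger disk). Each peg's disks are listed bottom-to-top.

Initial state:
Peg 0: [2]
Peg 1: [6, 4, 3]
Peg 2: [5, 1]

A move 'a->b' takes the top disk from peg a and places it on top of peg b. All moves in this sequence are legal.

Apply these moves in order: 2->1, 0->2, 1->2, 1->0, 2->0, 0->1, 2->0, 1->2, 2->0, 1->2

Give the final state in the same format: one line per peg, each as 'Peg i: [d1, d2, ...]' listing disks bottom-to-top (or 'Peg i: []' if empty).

Answer: Peg 0: [3, 2, 1]
Peg 1: [6]
Peg 2: [5, 4]

Derivation:
After move 1 (2->1):
Peg 0: [2]
Peg 1: [6, 4, 3, 1]
Peg 2: [5]

After move 2 (0->2):
Peg 0: []
Peg 1: [6, 4, 3, 1]
Peg 2: [5, 2]

After move 3 (1->2):
Peg 0: []
Peg 1: [6, 4, 3]
Peg 2: [5, 2, 1]

After move 4 (1->0):
Peg 0: [3]
Peg 1: [6, 4]
Peg 2: [5, 2, 1]

After move 5 (2->0):
Peg 0: [3, 1]
Peg 1: [6, 4]
Peg 2: [5, 2]

After move 6 (0->1):
Peg 0: [3]
Peg 1: [6, 4, 1]
Peg 2: [5, 2]

After move 7 (2->0):
Peg 0: [3, 2]
Peg 1: [6, 4, 1]
Peg 2: [5]

After move 8 (1->2):
Peg 0: [3, 2]
Peg 1: [6, 4]
Peg 2: [5, 1]

After move 9 (2->0):
Peg 0: [3, 2, 1]
Peg 1: [6, 4]
Peg 2: [5]

After move 10 (1->2):
Peg 0: [3, 2, 1]
Peg 1: [6]
Peg 2: [5, 4]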